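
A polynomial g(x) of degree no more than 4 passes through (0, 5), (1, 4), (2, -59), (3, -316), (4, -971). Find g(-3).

Forward differences of the values at x = 0, 1, 2, 3, 4:
  g  : 5  4  -59  -316  -971
  Δ  : -1  -63  -257  -655
  Δ^2: -62  -194  -398
  Δ^3: -132  -204
  Δ^4: -72
The fourth differences are constant, confirming degree 4.
Interpolating (Newton forward form) and evaluating at x = -3 gives g(-3) = -124.

-124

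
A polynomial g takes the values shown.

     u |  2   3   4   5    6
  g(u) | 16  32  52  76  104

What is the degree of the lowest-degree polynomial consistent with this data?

2

Forward differences of the values at u = 2, 3, 4, 5, 6:
  g  : 16  32  52  76  104
  Δ  : 16  20  24  28
  Δ^2: 4  4  4
  Δ^3: 0  0
  Δ^4: 0
The second differences are constant (4) and nonzero, while all higher differences vanish, so the minimal degree is 2.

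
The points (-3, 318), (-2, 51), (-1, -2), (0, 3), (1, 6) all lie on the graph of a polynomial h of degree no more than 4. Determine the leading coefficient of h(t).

4

Write h(t) = at^4 + bt^3 + ct^2 + dt + e. Substituting each data point gives a linear system:
  81a - 27b + 9c - 3d + e = 318
  16a - 8b + 4c - 2d + e = 51
  a - b + c - d + e = -2
  e = 3
  a + b + c + d + e = 6
Solving the system yields a = 4, b = -2, c = -5, d = 6, e = 3.
So h(t) = 4t⁴ - 2t³ - 5t² + 6t + 3.
The leading coefficient is 4.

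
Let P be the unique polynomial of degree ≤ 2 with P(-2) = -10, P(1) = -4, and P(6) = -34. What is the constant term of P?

-4

Write P(s) = as^2 + bs + c. Substituting each data point gives a linear system:
  4a - 2b + c = -10
  a + b + c = -4
  36a + 6b + c = -34
Solving the system yields a = -1, b = 1, c = -4.
So P(s) = -s^2 + s - 4.
The constant term is -4.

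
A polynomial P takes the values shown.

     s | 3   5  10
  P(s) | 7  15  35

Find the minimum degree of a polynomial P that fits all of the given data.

1

Divided differences on the nodes 3, 5, 10:
  order 0: 7  15  35
  order 1: 4  4
  order 2: 0
The order-1 divided differences are all 4 (nonzero) and every higher order vanishes, so the data lies on a polynomial of degree exactly 1.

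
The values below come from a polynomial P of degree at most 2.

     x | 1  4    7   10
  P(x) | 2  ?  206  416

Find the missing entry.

68

On equispaced nodes a degree-2 polynomial has vanishing third forward difference, so
  - P(1) + 3·P(4) - 3·P(7) + P(10) = 0.
Substituting the known values and solving for P(4):
  3·P(4) = 204
  P(4) = 68.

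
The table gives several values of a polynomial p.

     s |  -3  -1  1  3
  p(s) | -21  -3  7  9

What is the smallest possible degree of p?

2

Forward differences of the values at s = -3, -1, 1, 3:
  p  : -21  -3  7  9
  Δ  : 18  10  2
  Δ^2: -8  -8
  Δ^3: 0
The second differences are constant (-8) and nonzero, while all higher differences vanish, so the minimal degree is 2.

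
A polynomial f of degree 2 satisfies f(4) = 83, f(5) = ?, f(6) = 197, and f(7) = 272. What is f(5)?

The 3 known points determine the degree-2 polynomial uniquely.
Write f(u) = au^2 + bu + c. Substituting each data point gives a linear system:
  16a + 4b + c = 83
  36a + 6b + c = 197
  49a + 7b + c = 272
Solving the system yields a = 6, b = -3, c = -1.
So f(u) = 6u² - 3u - 1.
Then f(5) = 134.

134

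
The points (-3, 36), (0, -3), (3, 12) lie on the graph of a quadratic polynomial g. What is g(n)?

Using the Lagrange interpolation formula with nodes -3, 0, 3:
  L_0(n) = n(n - 3) / 18
  L_1(n) = (n + 3)(n - 3) / -9
  L_2(n) = (n + 3)n / 18
Then g(n) = 36·L_0(n) - 3·L_1(n) + 12·L_2(n).
Expanding and collecting terms gives g(n) = 3n^2 - 4n - 3.
Check: g(3) = 12. ✓

g(n) = 3n^2 - 4n - 3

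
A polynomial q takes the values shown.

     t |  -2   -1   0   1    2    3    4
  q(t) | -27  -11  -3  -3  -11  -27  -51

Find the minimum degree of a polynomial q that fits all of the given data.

2

Forward differences of the values at t = -2, -1, 0, 1, 2, 3, 4:
  q  : -27  -11  -3  -3  -11  -27  -51
  Δ  : 16  8  0  -8  -16  -24
  Δ^2: -8  -8  -8  -8  -8
  Δ^3: 0  0  0  0
  Δ^4: 0  0  0
  Δ^5: 0  0
  Δ^6: 0
The second differences are constant (-8) and nonzero, while all higher differences vanish, so the minimal degree is 2.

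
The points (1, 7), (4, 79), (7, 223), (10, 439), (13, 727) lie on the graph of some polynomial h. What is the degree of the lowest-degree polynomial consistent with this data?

Forward differences of the values at u = 1, 4, 7, 10, 13:
  h  : 7  79  223  439  727
  Δ  : 72  144  216  288
  Δ^2: 72  72  72
  Δ^3: 0  0
  Δ^4: 0
The second differences are constant (72) and nonzero, while all higher differences vanish, so the minimal degree is 2.

2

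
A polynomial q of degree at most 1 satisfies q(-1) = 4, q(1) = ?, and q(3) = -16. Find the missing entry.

The 2 known points determine the degree-1 polynomial uniquely.
Write q(n) = an + b. Substituting each data point gives a linear system:
  -a + b = 4
  3a + b = -16
Solving the system yields a = -5, b = -1.
So q(n) = -5n - 1.
Then q(1) = -6.

-6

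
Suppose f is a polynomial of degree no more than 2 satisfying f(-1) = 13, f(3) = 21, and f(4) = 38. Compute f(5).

61

Write f(n) = an^2 + bn + c. Substituting each data point gives a linear system:
  a - b + c = 13
  9a + 3b + c = 21
  16a + 4b + c = 38
Solving the system yields a = 3, b = -4, c = 6.
So f(n) = 3n^2 - 4n + 6.
Then f(5) = 61.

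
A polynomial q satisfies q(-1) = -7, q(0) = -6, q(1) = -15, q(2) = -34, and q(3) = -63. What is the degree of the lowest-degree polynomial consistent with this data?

2

Forward differences of the values at s = -1, 0, 1, 2, 3:
  q  : -7  -6  -15  -34  -63
  Δ  : 1  -9  -19  -29
  Δ^2: -10  -10  -10
  Δ^3: 0  0
  Δ^4: 0
The second differences are constant (-10) and nonzero, while all higher differences vanish, so the minimal degree is 2.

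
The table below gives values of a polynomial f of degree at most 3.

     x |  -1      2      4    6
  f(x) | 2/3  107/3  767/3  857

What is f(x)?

f(x) = 4x^3 - (1/3)x^2 + 5

Write f(x) = ax^3 + bx^2 + cx + d. Substituting each data point gives a linear system:
  -a + b - c + d = 2/3
  8a + 4b + 2c + d = 107/3
  64a + 16b + 4c + d = 767/3
  216a + 36b + 6c + d = 857
Solving the system yields a = 4, b = -1/3, c = 0, d = 5.
So f(x) = 4x³ - (1/3)x² + 5.
Check: f(-1) = 2/3. ✓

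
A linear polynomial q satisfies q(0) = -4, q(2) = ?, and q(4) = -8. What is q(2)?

The 2 known points determine the degree-1 polynomial uniquely.
Write q(x) = ax + b. Substituting each data point gives a linear system:
  b = -4
  4a + b = -8
Solving the system yields a = -1, b = -4.
So q(x) = -x - 4.
Then q(2) = -6.

-6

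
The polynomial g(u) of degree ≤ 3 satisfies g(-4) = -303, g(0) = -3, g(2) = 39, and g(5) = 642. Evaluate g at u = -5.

-598

Write g(u) = au^3 + bu^2 + cu + d. Substituting each data point gives a linear system:
  -64a + 16b - 4c + d = -303
  d = -3
  8a + 4b + 2c + d = 39
  125a + 25b + 5c + d = 642
Solving the system yields a = 5, b = 1, c = -1, d = -3.
So g(u) = 5u^3 + u^2 - u - 3.
Then g(-5) = -598.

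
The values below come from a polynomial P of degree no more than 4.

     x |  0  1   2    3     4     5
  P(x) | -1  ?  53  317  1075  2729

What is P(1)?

On equispaced nodes a degree-4 polynomial has vanishing fifth forward difference, so
  - P(0) + 5·P(1) - 10·P(2) + 10·P(3) - 5·P(4) + P(5) = 0.
Substituting the known values and solving for P(1):
  5·P(1) = 5
  P(1) = 1.

1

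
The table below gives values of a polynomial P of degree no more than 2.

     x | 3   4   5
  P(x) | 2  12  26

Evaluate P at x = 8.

Write P(x) = ax^2 + bx + c. Substituting each data point gives a linear system:
  9a + 3b + c = 2
  16a + 4b + c = 12
  25a + 5b + c = 26
Solving the system yields a = 2, b = -4, c = -4.
So P(x) = 2x^2 - 4x - 4.
Then P(8) = 92.

92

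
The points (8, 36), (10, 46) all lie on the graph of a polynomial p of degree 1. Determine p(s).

Using the Lagrange interpolation formula with nodes 8, 10:
  L_0(s) = (s - 10) / -2
  L_1(s) = (s - 8) / 2
Then p(s) = 36·L_0(s) + 46·L_1(s).
Expanding and collecting terms gives p(s) = 5s - 4.
Check: p(10) = 46. ✓

p(s) = 5s - 4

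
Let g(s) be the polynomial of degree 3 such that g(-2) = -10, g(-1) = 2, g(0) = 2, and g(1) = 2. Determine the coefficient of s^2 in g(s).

0

Write g(s) = as^3 + bs^2 + cs + d. Substituting each data point gives a linear system:
  -8a + 4b - 2c + d = -10
  -a + b - c + d = 2
  d = 2
  a + b + c + d = 2
Solving the system yields a = 2, b = 0, c = -2, d = 2.
So g(s) = 2s^3 - 2s + 2.
The coefficient of s^2 is 0.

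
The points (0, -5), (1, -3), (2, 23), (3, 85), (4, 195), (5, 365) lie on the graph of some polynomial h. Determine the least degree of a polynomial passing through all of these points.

Forward differences of the values at u = 0, 1, 2, 3, 4, 5:
  h  : -5  -3  23  85  195  365
  Δ  : 2  26  62  110  170
  Δ^2: 24  36  48  60
  Δ^3: 12  12  12
  Δ^4: 0  0
  Δ^5: 0
The third differences are constant (12) and nonzero, while all higher differences vanish, so the minimal degree is 3.

3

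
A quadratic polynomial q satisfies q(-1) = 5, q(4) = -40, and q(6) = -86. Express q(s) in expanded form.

q(s) = -2s^2 - 3s + 4

Using the Lagrange interpolation formula with nodes -1, 4, 6:
  L_0(s) = (s - 4)(s - 6) / 35
  L_1(s) = (s + 1)(s - 6) / -10
  L_2(s) = (s + 1)(s - 4) / 14
Then q(s) = 5·L_0(s) - 40·L_1(s) - 86·L_2(s).
Expanding and collecting terms gives q(s) = -2s² - 3s + 4.
Check: q(4) = -40. ✓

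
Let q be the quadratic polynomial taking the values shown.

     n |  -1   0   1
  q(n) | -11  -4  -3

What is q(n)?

Using the Lagrange interpolation formula with nodes -1, 0, 1:
  L_0(n) = n(n - 1) / 2
  L_1(n) = (n + 1)(n - 1) / -1
  L_2(n) = (n + 1)n / 2
Then q(n) = -11·L_0(n) - 4·L_1(n) - 3·L_2(n).
Expanding and collecting terms gives q(n) = -3n^2 + 4n - 4.
Check: q(0) = -4. ✓

q(n) = -3n^2 + 4n - 4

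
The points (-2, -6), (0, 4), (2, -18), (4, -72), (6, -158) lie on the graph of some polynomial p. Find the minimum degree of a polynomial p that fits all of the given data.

Forward differences of the values at n = -2, 0, 2, 4, 6:
  p  : -6  4  -18  -72  -158
  Δ  : 10  -22  -54  -86
  Δ^2: -32  -32  -32
  Δ^3: 0  0
  Δ^4: 0
The second differences are constant (-32) and nonzero, while all higher differences vanish, so the minimal degree is 2.

2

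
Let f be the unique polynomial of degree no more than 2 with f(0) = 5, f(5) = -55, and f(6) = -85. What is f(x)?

Using the Lagrange interpolation formula with nodes 0, 5, 6:
  L_0(x) = (x - 5)(x - 6) / 30
  L_1(x) = x(x - 6) / -5
  L_2(x) = x(x - 5) / 6
Then f(x) = 5·L_0(x) - 55·L_1(x) - 85·L_2(x).
Expanding and collecting terms gives f(x) = -3x^2 + 3x + 5.
Check: f(0) = 5. ✓

f(x) = -3x^2 + 3x + 5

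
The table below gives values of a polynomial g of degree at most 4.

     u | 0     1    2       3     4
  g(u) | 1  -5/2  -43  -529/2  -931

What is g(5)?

-4853/2

Using the Lagrange interpolation formula with nodes 0, 1, 2, 3, 4:
  L_0(u) = (u - 1)(u - 2)(u - 3)(u - 4) / 24
  L_1(u) = u(u - 2)(u - 3)(u - 4) / -6
  L_2(u) = u(u - 1)(u - 3)(u - 4) / 4
  L_3(u) = u(u - 1)(u - 2)(u - 4) / -6
  L_4(u) = u(u - 1)(u - 2)(u - 3) / 24
Then g(u) = 1·L_0(u) - 5/2·L_1(u) - 43·L_2(u) - 529/2·L_3(u) - 931·L_4(u).
Expanding and collecting terms gives g(u) = -5u^4 + 6u^3 - (3/2)u^2 - 3u + 1.
Evaluating at u = 5: g(5) = -4853/2.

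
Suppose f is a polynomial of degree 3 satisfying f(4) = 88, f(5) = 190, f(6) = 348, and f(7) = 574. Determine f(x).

f(x) = 2x^3 - 2x^2 - 2x

Using the Lagrange interpolation formula with nodes 4, 5, 6, 7:
  L_0(x) = (x - 5)(x - 6)(x - 7) / -6
  L_1(x) = (x - 4)(x - 6)(x - 7) / 2
  L_2(x) = (x - 4)(x - 5)(x - 7) / -2
  L_3(x) = (x - 4)(x - 5)(x - 6) / 6
Then f(x) = 88·L_0(x) + 190·L_1(x) + 348·L_2(x) + 574·L_3(x).
Expanding and collecting terms gives f(x) = 2x³ - 2x² - 2x.
Check: f(7) = 574. ✓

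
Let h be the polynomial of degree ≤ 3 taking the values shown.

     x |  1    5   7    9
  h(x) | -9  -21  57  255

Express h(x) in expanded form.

h(x) = x^3 - 6x^2 + 2x - 6

Using the Lagrange interpolation formula with nodes 1, 5, 7, 9:
  L_0(x) = (x - 5)(x - 7)(x - 9) / -192
  L_1(x) = (x - 1)(x - 7)(x - 9) / 32
  L_2(x) = (x - 1)(x - 5)(x - 9) / -24
  L_3(x) = (x - 1)(x - 5)(x - 7) / 64
Then h(x) = -9·L_0(x) - 21·L_1(x) + 57·L_2(x) + 255·L_3(x).
Expanding and collecting terms gives h(x) = x^3 - 6x^2 + 2x - 6.
Check: h(5) = -21. ✓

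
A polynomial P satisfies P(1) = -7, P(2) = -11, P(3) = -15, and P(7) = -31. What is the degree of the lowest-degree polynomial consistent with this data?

1

Divided differences on the nodes 1, 2, 3, 7:
  order 0: -7  -11  -15  -31
  order 1: -4  -4  -4
  order 2: 0  0
  order 3: 0
The order-1 divided differences are all -4 (nonzero) and every higher order vanishes, so the data lies on a polynomial of degree exactly 1.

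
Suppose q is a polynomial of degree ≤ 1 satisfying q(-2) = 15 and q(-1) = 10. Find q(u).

Write q(u) = au + b. Substituting each data point gives a linear system:
  -2a + b = 15
  -a + b = 10
Solving the system yields a = -5, b = 5.
So q(u) = -5u + 5.
Check: q(-1) = 10. ✓

q(u) = -5u + 5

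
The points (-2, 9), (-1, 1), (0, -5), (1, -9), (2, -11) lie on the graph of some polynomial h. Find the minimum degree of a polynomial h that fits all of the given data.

Forward differences of the values at t = -2, -1, 0, 1, 2:
  h  : 9  1  -5  -9  -11
  Δ  : -8  -6  -4  -2
  Δ^2: 2  2  2
  Δ^3: 0  0
  Δ^4: 0
The second differences are constant (2) and nonzero, while all higher differences vanish, so the minimal degree is 2.

2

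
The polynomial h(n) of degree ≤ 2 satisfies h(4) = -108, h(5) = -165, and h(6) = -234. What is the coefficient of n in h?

-3

Write h(n) = an^2 + bn + c. Substituting each data point gives a linear system:
  16a + 4b + c = -108
  25a + 5b + c = -165
  36a + 6b + c = -234
Solving the system yields a = -6, b = -3, c = 0.
So h(n) = -6n^2 - 3n.
The coefficient of n is -3.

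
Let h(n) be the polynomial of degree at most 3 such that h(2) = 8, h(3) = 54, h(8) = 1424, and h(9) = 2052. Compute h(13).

Using the Lagrange interpolation formula with nodes 2, 3, 8, 9:
  L_0(n) = (n - 3)(n - 8)(n - 9) / -42
  L_1(n) = (n - 2)(n - 8)(n - 9) / 30
  L_2(n) = (n - 2)(n - 3)(n - 9) / -30
  L_3(n) = (n - 2)(n - 3)(n - 8) / 42
Then h(n) = 8·L_0(n) + 54·L_1(n) + 1424·L_2(n) + 2052·L_3(n).
Expanding and collecting terms gives h(n) = 3n^3 - n^2 - 6n.
Evaluating at n = 13: h(13) = 6344.

6344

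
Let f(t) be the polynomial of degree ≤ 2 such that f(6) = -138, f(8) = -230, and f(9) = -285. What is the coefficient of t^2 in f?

-3

Write f(t) = at^2 + bt + c. Substituting each data point gives a linear system:
  36a + 6b + c = -138
  64a + 8b + c = -230
  81a + 9b + c = -285
Solving the system yields a = -3, b = -4, c = -6.
So f(t) = -3t² - 4t - 6.
The leading coefficient is -3.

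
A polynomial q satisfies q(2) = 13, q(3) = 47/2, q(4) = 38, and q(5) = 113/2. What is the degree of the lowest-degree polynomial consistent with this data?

Forward differences of the values at x = 2, 3, 4, 5:
  q  : 13  47/2  38  113/2
  Δ  : 21/2  29/2  37/2
  Δ^2: 4  4
  Δ^3: 0
The second differences are constant (4) and nonzero, while all higher differences vanish, so the minimal degree is 2.

2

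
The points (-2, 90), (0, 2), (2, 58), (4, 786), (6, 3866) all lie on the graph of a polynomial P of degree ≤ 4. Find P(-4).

Forward differences of the values at t = -2, 0, 2, 4, 6:
  P  : 90  2  58  786  3866
  Δ  : -88  56  728  3080
  Δ^2: 144  672  2352
  Δ^3: 528  1680
  Δ^4: 1152
The fourth differences are constant, confirming degree 4.
Interpolating (Newton forward form) and evaluating at t = -4 gives P(-4) = 946.

946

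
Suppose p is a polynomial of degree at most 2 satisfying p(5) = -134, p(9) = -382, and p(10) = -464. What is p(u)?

Using the Lagrange interpolation formula with nodes 5, 9, 10:
  L_0(u) = (u - 9)(u - 10) / 20
  L_1(u) = (u - 5)(u - 10) / -4
  L_2(u) = (u - 5)(u - 9) / 5
Then p(u) = -134·L_0(u) - 382·L_1(u) - 464·L_2(u).
Expanding and collecting terms gives p(u) = -4u² - 6u - 4.
Check: p(9) = -382. ✓

p(u) = -4u^2 - 6u - 4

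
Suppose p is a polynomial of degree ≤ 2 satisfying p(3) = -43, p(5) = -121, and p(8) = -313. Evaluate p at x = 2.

Using the Lagrange interpolation formula with nodes 3, 5, 8:
  L_0(x) = (x - 5)(x - 8) / 10
  L_1(x) = (x - 3)(x - 8) / -6
  L_2(x) = (x - 3)(x - 5) / 15
Then p(x) = -43·L_0(x) - 121·L_1(x) - 313·L_2(x).
Expanding and collecting terms gives p(x) = -5x^2 + x - 1.
Evaluating at x = 2: p(2) = -19.

-19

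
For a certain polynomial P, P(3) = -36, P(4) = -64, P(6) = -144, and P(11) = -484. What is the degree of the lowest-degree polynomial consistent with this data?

Divided differences on the nodes 3, 4, 6, 11:
  order 0: -36  -64  -144  -484
  order 1: -28  -40  -68
  order 2: -4  -4
  order 3: 0
The order-2 divided differences are all -4 (nonzero) and every higher order vanishes, so the data lies on a polynomial of degree exactly 2.

2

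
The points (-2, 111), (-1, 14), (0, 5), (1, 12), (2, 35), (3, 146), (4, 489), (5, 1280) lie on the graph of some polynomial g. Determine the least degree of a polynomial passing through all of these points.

4

Forward differences of the values at t = -2, -1, 0, 1, 2, 3, 4, 5:
  g  : 111  14  5  12  35  146  489  1280
  Δ  : -97  -9  7  23  111  343  791
  Δ^2: 88  16  16  88  232  448
  Δ^3: -72  0  72  144  216
  Δ^4: 72  72  72  72
  Δ^5: 0  0  0
  Δ^6: 0  0
  Δ^7: 0
The fourth differences are constant (72) and nonzero, while all higher differences vanish, so the minimal degree is 4.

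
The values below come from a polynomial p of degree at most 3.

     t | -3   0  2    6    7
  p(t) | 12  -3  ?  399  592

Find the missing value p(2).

27

The 4 known points determine the degree-3 polynomial uniquely.
Write p(t) = at^3 + bt^2 + ct + d. Substituting each data point gives a linear system:
  -27a + 9b - 3c + d = 12
  d = -3
  216a + 36b + 6c + d = 399
  343a + 49b + 7c + d = 592
Solving the system yields a = 1, b = 5, c = 1, d = -3.
So p(t) = t^3 + 5t^2 + t - 3.
Then p(2) = 27.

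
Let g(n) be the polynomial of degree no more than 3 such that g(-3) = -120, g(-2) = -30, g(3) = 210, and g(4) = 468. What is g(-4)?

-308

Write g(n) = an^3 + bn^2 + cn + d. Substituting each data point gives a linear system:
  -27a + 9b - 3c + d = -120
  -8a + 4b - 2c + d = -30
  27a + 9b + 3c + d = 210
  64a + 16b + 4c + d = 468
Solving the system yields a = 6, b = 5, c = 1, d = 0.
So g(n) = 6n³ + 5n² + n.
Then g(-4) = -308.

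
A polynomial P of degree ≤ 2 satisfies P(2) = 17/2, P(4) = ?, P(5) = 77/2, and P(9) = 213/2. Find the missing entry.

53/2

The 3 known points determine the degree-2 polynomial uniquely.
Write P(n) = an^2 + bn + c. Substituting each data point gives a linear system:
  4a + 2b + c = 17/2
  25a + 5b + c = 77/2
  81a + 9b + c = 213/2
Solving the system yields a = 1, b = 3, c = -3/2.
So P(n) = n² + 3n - 3/2.
Then P(4) = 53/2.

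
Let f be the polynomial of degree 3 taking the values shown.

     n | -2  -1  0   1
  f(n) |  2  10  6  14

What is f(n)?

f(n) = 4n^3 + 6n^2 - 2n + 6

Write f(n) = an^3 + bn^2 + cn + d. Substituting each data point gives a linear system:
  -8a + 4b - 2c + d = 2
  -a + b - c + d = 10
  d = 6
  a + b + c + d = 14
Solving the system yields a = 4, b = 6, c = -2, d = 6.
So f(n) = 4n^3 + 6n^2 - 2n + 6.
Check: f(-2) = 2. ✓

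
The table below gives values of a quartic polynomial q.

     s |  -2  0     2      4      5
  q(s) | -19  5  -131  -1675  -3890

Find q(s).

Write q(s) = as^4 + bs^3 + cs^2 + ds + e. Substituting each data point gives a linear system:
  16a - 8b + 4c - 2d + e = -19
  e = 5
  16a + 8b + 4c + 2d + e = -131
  256a + 64b + 16c + 4d + e = -1675
  625a + 125b + 25c + 5d + e = -3890
Solving the system yields a = -5, b = -6, c = 0, d = -4, e = 5.
So q(s) = -5s⁴ - 6s³ - 4s + 5.
Check: q(5) = -3890. ✓

q(s) = -5s^4 - 6s^3 - 4s + 5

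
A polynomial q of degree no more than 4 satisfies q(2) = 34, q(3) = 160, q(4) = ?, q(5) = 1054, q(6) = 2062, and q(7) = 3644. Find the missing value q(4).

The 5 known points determine the degree-4 polynomial uniquely.
Write q(t) = at^4 + bt^3 + ct^2 + dt + e. Substituting each data point gives a linear system:
  16a + 8b + 4c + 2d + e = 34
  81a + 27b + 9c + 3d + e = 160
  625a + 125b + 25c + 5d + e = 1054
  1296a + 216b + 36c + 6d + e = 2062
  2401a + 343b + 49c + 7d + e = 3644
Solving the system yields a = 1, b = 4, c = -2, d = -5, e = 4.
So q(t) = t^4 + 4t^3 - 2t^2 - 5t + 4.
Then q(4) = 464.

464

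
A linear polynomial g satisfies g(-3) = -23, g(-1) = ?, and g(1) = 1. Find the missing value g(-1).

The 2 known points determine the degree-1 polynomial uniquely.
Write g(s) = as + b. Substituting each data point gives a linear system:
  -3a + b = -23
  a + b = 1
Solving the system yields a = 6, b = -5.
So g(s) = 6s - 5.
Then g(-1) = -11.

-11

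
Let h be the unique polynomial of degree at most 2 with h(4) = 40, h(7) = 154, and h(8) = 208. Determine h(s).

h(s) = 4s^2 - 6s

Using the Lagrange interpolation formula with nodes 4, 7, 8:
  L_0(s) = (s - 7)(s - 8) / 12
  L_1(s) = (s - 4)(s - 8) / -3
  L_2(s) = (s - 4)(s - 7) / 4
Then h(s) = 40·L_0(s) + 154·L_1(s) + 208·L_2(s).
Expanding and collecting terms gives h(s) = 4s² - 6s.
Check: h(4) = 40. ✓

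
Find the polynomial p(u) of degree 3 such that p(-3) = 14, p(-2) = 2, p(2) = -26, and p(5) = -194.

p(u) = -u^3 - 2u^2 - 3u - 4

Write p(u) = au^3 + bu^2 + cu + d. Substituting each data point gives a linear system:
  -27a + 9b - 3c + d = 14
  -8a + 4b - 2c + d = 2
  8a + 4b + 2c + d = -26
  125a + 25b + 5c + d = -194
Solving the system yields a = -1, b = -2, c = -3, d = -4.
So p(u) = -u³ - 2u² - 3u - 4.
Check: p(-2) = 2. ✓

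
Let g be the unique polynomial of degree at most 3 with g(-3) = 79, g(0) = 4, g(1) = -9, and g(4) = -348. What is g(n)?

Write g(n) = an^3 + bn^2 + cn + d. Substituting each data point gives a linear system:
  -27a + 9b - 3c + d = 79
  d = 4
  a + b + c + d = -9
  64a + 16b + 4c + d = -348
Solving the system yields a = -4, b = -5, c = -4, d = 4.
So g(n) = -4n^3 - 5n^2 - 4n + 4.
Check: g(1) = -9. ✓

g(n) = -4n^3 - 5n^2 - 4n + 4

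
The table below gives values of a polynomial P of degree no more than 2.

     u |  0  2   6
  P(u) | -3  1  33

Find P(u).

P(u) = u^2 - 3

Write P(u) = au^2 + bu + c. Substituting each data point gives a linear system:
  c = -3
  4a + 2b + c = 1
  36a + 6b + c = 33
Solving the system yields a = 1, b = 0, c = -3.
So P(u) = u² - 3.
Check: P(6) = 33. ✓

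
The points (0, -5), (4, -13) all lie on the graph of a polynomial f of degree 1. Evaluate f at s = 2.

-9

Using the Lagrange interpolation formula with nodes 0, 4:
  L_0(s) = (s - 4) / -4
  L_1(s) = s / 4
Then f(s) = -5·L_0(s) - 13·L_1(s).
Expanding and collecting terms gives f(s) = -2s - 5.
Evaluating at s = 2: f(2) = -9.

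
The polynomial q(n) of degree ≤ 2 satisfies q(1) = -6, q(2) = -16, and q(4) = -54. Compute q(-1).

-4

Write q(n) = an^2 + bn + c. Substituting each data point gives a linear system:
  a + b + c = -6
  4a + 2b + c = -16
  16a + 4b + c = -54
Solving the system yields a = -3, b = -1, c = -2.
So q(n) = -3n^2 - n - 2.
Then q(-1) = -4.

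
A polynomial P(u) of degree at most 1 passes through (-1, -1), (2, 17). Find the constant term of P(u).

Write P(u) = au + b. Substituting each data point gives a linear system:
  -a + b = -1
  2a + b = 17
Solving the system yields a = 6, b = 5.
So P(u) = 6u + 5.
The constant term is 5.

5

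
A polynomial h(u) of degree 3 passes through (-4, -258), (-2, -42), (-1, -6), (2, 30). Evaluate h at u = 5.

336

Using the Lagrange interpolation formula with nodes -4, -2, -1, 2:
  L_0(u) = (u + 2)(u + 1)(u - 2) / -36
  L_1(u) = (u + 4)(u + 1)(u - 2) / 8
  L_2(u) = (u + 4)(u + 2)(u - 2) / -9
  L_3(u) = (u + 4)(u + 2)(u + 1) / 72
Then h(u) = -258·L_0(u) - 42·L_1(u) - 6·L_2(u) + 30·L_3(u).
Expanding and collecting terms gives h(u) = 3u^3 - 3u^2 + 6u + 6.
Evaluating at u = 5: h(5) = 336.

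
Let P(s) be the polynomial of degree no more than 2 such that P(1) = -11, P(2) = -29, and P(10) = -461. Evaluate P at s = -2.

-5

Using the Lagrange interpolation formula with nodes 1, 2, 10:
  L_0(s) = (s - 2)(s - 10) / 9
  L_1(s) = (s - 1)(s - 10) / -8
  L_2(s) = (s - 1)(s - 2) / 72
Then P(s) = -11·L_0(s) - 29·L_1(s) - 461·L_2(s).
Expanding and collecting terms gives P(s) = -4s^2 - 6s - 1.
Evaluating at s = -2: P(-2) = -5.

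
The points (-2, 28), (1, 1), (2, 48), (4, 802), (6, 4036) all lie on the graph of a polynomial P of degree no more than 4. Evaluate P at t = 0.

-2

Write P(t) = at^4 + bt^3 + ct^2 + dt + e. Substituting each data point gives a linear system:
  16a - 8b + 4c - 2d + e = 28
  a + b + c + d + e = 1
  16a + 8b + 4c + 2d + e = 48
  256a + 64b + 16c + 4d + e = 802
  1296a + 216b + 36c + 6d + e = 4036
Solving the system yields a = 3, b = 1, c = -2, d = 1, e = -2.
So P(t) = 3t^4 + t^3 - 2t^2 + t - 2.
Then P(0) = -2.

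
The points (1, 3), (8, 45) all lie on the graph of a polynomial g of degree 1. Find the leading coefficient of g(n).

6

Write g(n) = an + b. Substituting each data point gives a linear system:
  a + b = 3
  8a + b = 45
Solving the system yields a = 6, b = -3.
So g(n) = 6n - 3.
The leading coefficient is 6.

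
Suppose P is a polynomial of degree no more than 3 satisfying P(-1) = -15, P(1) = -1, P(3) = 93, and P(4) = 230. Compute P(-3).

-141

Write P(s) = as^3 + bs^2 + cs + d. Substituting each data point gives a linear system:
  -a + b - c + d = -15
  a + b + c + d = -1
  27a + 9b + 3c + d = 93
  64a + 16b + 4c + d = 230
Solving the system yields a = 4, b = -2, c = 3, d = -6.
So P(s) = 4s^3 - 2s^2 + 3s - 6.
Then P(-3) = -141.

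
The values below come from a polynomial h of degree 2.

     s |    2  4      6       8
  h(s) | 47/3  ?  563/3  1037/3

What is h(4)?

233/3

The 3 known points determine the degree-2 polynomial uniquely.
Write h(s) = as^2 + bs + c. Substituting each data point gives a linear system:
  4a + 2b + c = 47/3
  36a + 6b + c = 563/3
  64a + 8b + c = 1037/3
Solving the system yields a = 6, b = -5, c = 5/3.
So h(s) = 6s^2 - 5s + 5/3.
Then h(4) = 233/3.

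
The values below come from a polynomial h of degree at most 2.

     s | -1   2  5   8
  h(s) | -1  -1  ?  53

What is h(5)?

The 3 known points determine the degree-2 polynomial uniquely.
Write h(s) = as^2 + bs + c. Substituting each data point gives a linear system:
  a - b + c = -1
  4a + 2b + c = -1
  64a + 8b + c = 53
Solving the system yields a = 1, b = -1, c = -3.
So h(s) = s^2 - s - 3.
Then h(5) = 17.

17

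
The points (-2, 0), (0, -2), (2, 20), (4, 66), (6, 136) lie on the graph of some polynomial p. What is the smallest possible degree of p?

Forward differences of the values at x = -2, 0, 2, 4, 6:
  p  : 0  -2  20  66  136
  Δ  : -2  22  46  70
  Δ^2: 24  24  24
  Δ^3: 0  0
  Δ^4: 0
The second differences are constant (24) and nonzero, while all higher differences vanish, so the minimal degree is 2.

2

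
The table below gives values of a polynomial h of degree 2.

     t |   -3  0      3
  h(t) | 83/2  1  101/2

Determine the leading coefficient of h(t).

5

Write h(t) = at^2 + bt + c. Substituting each data point gives a linear system:
  9a - 3b + c = 83/2
  c = 1
  9a + 3b + c = 101/2
Solving the system yields a = 5, b = 3/2, c = 1.
So h(t) = 5t² + (3/2)t + 1.
The leading coefficient is 5.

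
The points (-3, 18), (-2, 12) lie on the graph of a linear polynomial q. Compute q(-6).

36

Write q(u) = au + b. Substituting each data point gives a linear system:
  -3a + b = 18
  -2a + b = 12
Solving the system yields a = -6, b = 0.
So q(u) = -6u.
Then q(-6) = 36.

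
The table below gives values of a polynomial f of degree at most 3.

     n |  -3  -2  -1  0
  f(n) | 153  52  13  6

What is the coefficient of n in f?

-1

Write f(n) = an^3 + bn^2 + cn + d. Substituting each data point gives a linear system:
  -27a + 9b - 3c + d = 153
  -8a + 4b - 2c + d = 52
  -a + b - c + d = 13
  d = 6
Solving the system yields a = -5, b = 1, c = -1, d = 6.
So f(n) = -5n³ + n² - n + 6.
The coefficient of n is -1.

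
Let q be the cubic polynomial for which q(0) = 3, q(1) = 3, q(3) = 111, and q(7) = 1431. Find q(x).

q(x) = 4x^3 + 2x^2 - 6x + 3

Write q(x) = ax^3 + bx^2 + cx + d. Substituting each data point gives a linear system:
  d = 3
  a + b + c + d = 3
  27a + 9b + 3c + d = 111
  343a + 49b + 7c + d = 1431
Solving the system yields a = 4, b = 2, c = -6, d = 3.
So q(x) = 4x^3 + 2x^2 - 6x + 3.
Check: q(7) = 1431. ✓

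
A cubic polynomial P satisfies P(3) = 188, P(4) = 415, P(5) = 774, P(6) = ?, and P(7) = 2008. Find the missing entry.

The 4 known points determine the degree-3 polynomial uniquely.
Write P(s) = as^3 + bs^2 + cs + d. Substituting each data point gives a linear system:
  27a + 9b + 3c + d = 188
  64a + 16b + 4c + d = 415
  125a + 25b + 5c + d = 774
  343a + 49b + 7c + d = 2008
Solving the system yields a = 5, b = 6, c = 0, d = -1.
So P(s) = 5s³ + 6s² - 1.
Then P(6) = 1295.

1295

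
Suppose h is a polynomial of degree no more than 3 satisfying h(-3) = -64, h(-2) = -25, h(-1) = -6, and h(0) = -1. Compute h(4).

-1

Write h(t) = at^3 + bt^2 + ct + d. Substituting each data point gives a linear system:
  -27a + 9b - 3c + d = -64
  -8a + 4b - 2c + d = -25
  -a + b - c + d = -6
  d = -1
Solving the system yields a = 1, b = -4, c = 0, d = -1.
So h(t) = t³ - 4t² - 1.
Then h(4) = -1.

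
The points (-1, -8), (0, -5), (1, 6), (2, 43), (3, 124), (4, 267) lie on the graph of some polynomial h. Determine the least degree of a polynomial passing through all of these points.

Forward differences of the values at s = -1, 0, 1, 2, 3, 4:
  h  : -8  -5  6  43  124  267
  Δ  : 3  11  37  81  143
  Δ^2: 8  26  44  62
  Δ^3: 18  18  18
  Δ^4: 0  0
  Δ^5: 0
The third differences are constant (18) and nonzero, while all higher differences vanish, so the minimal degree is 3.

3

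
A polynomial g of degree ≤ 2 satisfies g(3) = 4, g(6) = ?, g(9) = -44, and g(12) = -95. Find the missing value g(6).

-11

The 3 known points determine the degree-2 polynomial uniquely.
Write g(n) = an^2 + bn + c. Substituting each data point gives a linear system:
  9a + 3b + c = 4
  81a + 9b + c = -44
  144a + 12b + c = -95
Solving the system yields a = -1, b = 4, c = 1.
So g(n) = -n^2 + 4n + 1.
Then g(6) = -11.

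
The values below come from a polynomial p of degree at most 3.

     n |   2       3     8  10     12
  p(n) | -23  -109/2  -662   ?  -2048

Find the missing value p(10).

-1227

The 4 known points determine the degree-3 polynomial uniquely.
Write p(n) = an^3 + bn^2 + cn + d. Substituting each data point gives a linear system:
  8a + 4b + 2c + d = -23
  27a + 9b + 3c + d = -109/2
  512a + 64b + 8c + d = -662
  1728a + 144b + 12c + d = -2048
Solving the system yields a = -1, b = -2, c = -5/2, d = -2.
So p(n) = -n^3 - 2n^2 - (5/2)n - 2.
Then p(10) = -1227.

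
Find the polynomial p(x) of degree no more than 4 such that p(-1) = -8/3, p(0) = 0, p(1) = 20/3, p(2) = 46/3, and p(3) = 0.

Using the Lagrange interpolation formula with nodes -1, 0, 1, 2, 3:
  L_0(x) = x(x - 1)(x - 2)(x - 3) / 24
  L_1(x) = (x + 1)(x - 1)(x - 2)(x - 3) / -6
  L_2(x) = (x + 1)x(x - 2)(x - 3) / 4
  L_3(x) = (x + 1)x(x - 1)(x - 3) / -6
  L_4(x) = (x + 1)x(x - 1)(x - 2) / 24
Then p(x) = -8/3·L_0(x) + 0·L_1(x) + 20/3·L_2(x) + 46/3·L_3(x) + 0·L_4(x).
Expanding and collecting terms gives p(x) = -x^4 + (5/3)x^3 + 3x^2 + 3x.
Check: p(-1) = -8/3. ✓

p(x) = -x^4 + (5/3)x^3 + 3x^2 + 3x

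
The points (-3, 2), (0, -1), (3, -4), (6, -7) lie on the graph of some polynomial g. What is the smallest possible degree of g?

1

Forward differences of the values at u = -3, 0, 3, 6:
  g  : 2  -1  -4  -7
  Δ  : -3  -3  -3
  Δ^2: 0  0
  Δ^3: 0
The first differences are constant (-3) and nonzero, while all higher differences vanish, so the minimal degree is 1.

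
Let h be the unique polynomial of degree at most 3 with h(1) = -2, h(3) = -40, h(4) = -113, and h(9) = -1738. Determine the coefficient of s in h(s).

-4

Write h(s) = as^3 + bs^2 + cs + d. Substituting each data point gives a linear system:
  a + b + c + d = -2
  27a + 9b + 3c + d = -40
  64a + 16b + 4c + d = -113
  729a + 81b + 9c + d = -1738
Solving the system yields a = -3, b = 6, c = -4, d = -1.
So h(s) = -3s^3 + 6s^2 - 4s - 1.
The coefficient of s is -4.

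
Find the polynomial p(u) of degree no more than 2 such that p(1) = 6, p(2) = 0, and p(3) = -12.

Using the Lagrange interpolation formula with nodes 1, 2, 3:
  L_0(u) = (u - 2)(u - 3) / 2
  L_1(u) = (u - 1)(u - 3) / -1
  L_2(u) = (u - 1)(u - 2) / 2
Then p(u) = 6·L_0(u) + 0·L_1(u) - 12·L_2(u).
Expanding and collecting terms gives p(u) = -3u^2 + 3u + 6.
Check: p(3) = -12. ✓

p(u) = -3u^2 + 3u + 6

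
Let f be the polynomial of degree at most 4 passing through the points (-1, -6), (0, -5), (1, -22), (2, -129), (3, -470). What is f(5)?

Forward differences of the values at u = -1, 0, 1, 2, 3:
  f  : -6  -5  -22  -129  -470
  Δ  : 1  -17  -107  -341
  Δ^2: -18  -90  -234
  Δ^3: -72  -144
  Δ^4: -72
The fourth differences are constant, confirming degree 4.
Interpolating (Newton forward form) and evaluating at u = 5 gives f(5) = -2790.

-2790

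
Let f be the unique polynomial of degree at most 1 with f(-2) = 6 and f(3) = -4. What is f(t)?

Write f(t) = at + b. Substituting each data point gives a linear system:
  -2a + b = 6
  3a + b = -4
Solving the system yields a = -2, b = 2.
So f(t) = -2t + 2.
Check: f(3) = -4. ✓

f(t) = -2t + 2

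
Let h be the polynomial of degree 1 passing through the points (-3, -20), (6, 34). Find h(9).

Write h(s) = as + b. Substituting each data point gives a linear system:
  -3a + b = -20
  6a + b = 34
Solving the system yields a = 6, b = -2.
So h(s) = 6s - 2.
Then h(9) = 52.

52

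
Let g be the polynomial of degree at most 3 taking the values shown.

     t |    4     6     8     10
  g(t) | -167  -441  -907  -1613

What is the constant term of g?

Write g(t) = at^3 + bt^2 + ct + d. Substituting each data point gives a linear system:
  64a + 16b + 4c + d = -167
  216a + 36b + 6c + d = -441
  512a + 64b + 8c + d = -907
  1000a + 100b + 10c + d = -1613
Solving the system yields a = -1, b = -6, c = -1, d = -3.
So g(t) = -t^3 - 6t^2 - t - 3.
The constant term is -3.

-3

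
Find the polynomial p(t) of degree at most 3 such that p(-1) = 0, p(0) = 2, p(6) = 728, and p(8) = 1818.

Write p(t) = at^3 + bt^2 + ct + d. Substituting each data point gives a linear system:
  -a + b - c + d = 0
  d = 2
  216a + 36b + 6c + d = 728
  512a + 64b + 8c + d = 1818
Solving the system yields a = 4, b = -3, c = -5, d = 2.
So p(t) = 4t^3 - 3t^2 - 5t + 2.
Check: p(6) = 728. ✓

p(t) = 4t^3 - 3t^2 - 5t + 2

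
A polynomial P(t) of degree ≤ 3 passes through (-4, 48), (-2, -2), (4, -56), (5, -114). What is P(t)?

P(t) = -t^3 + 3t - 4

Write P(t) = at^3 + bt^2 + ct + d. Substituting each data point gives a linear system:
  -64a + 16b - 4c + d = 48
  -8a + 4b - 2c + d = -2
  64a + 16b + 4c + d = -56
  125a + 25b + 5c + d = -114
Solving the system yields a = -1, b = 0, c = 3, d = -4.
So P(t) = -t^3 + 3t - 4.
Check: P(-4) = 48. ✓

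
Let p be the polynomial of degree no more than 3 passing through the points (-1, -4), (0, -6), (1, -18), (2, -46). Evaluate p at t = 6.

Using the Lagrange interpolation formula with nodes -1, 0, 1, 2:
  L_0(t) = t(t - 1)(t - 2) / -6
  L_1(t) = (t + 1)(t - 1)(t - 2) / 2
  L_2(t) = (t + 1)t(t - 2) / -2
  L_3(t) = (t + 1)t(t - 1) / 6
Then p(t) = -4·L_0(t) - 6·L_1(t) - 18·L_2(t) - 46·L_3(t).
Expanding and collecting terms gives p(t) = -t^3 - 5t^2 - 6t - 6.
Evaluating at t = 6: p(6) = -438.

-438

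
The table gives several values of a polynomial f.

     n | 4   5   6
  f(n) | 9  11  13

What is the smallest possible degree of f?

Forward differences of the values at n = 4, 5, 6:
  f  : 9  11  13
  Δ  : 2  2
  Δ^2: 0
The first differences are constant (2) and nonzero, while all higher differences vanish, so the minimal degree is 1.

1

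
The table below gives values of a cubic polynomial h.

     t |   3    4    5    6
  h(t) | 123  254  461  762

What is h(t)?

h(t) = 3t^3 + 2t^2 + 6t + 6

Using the Lagrange interpolation formula with nodes 3, 4, 5, 6:
  L_0(t) = (t - 4)(t - 5)(t - 6) / -6
  L_1(t) = (t - 3)(t - 5)(t - 6) / 2
  L_2(t) = (t - 3)(t - 4)(t - 6) / -2
  L_3(t) = (t - 3)(t - 4)(t - 5) / 6
Then h(t) = 123·L_0(t) + 254·L_1(t) + 461·L_2(t) + 762·L_3(t).
Expanding and collecting terms gives h(t) = 3t^3 + 2t^2 + 6t + 6.
Check: h(3) = 123. ✓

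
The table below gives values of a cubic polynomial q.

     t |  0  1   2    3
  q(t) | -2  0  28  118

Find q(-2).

Using the Lagrange interpolation formula with nodes 0, 1, 2, 3:
  L_0(t) = (t - 1)(t - 2)(t - 3) / -6
  L_1(t) = t(t - 2)(t - 3) / 2
  L_2(t) = t(t - 1)(t - 3) / -2
  L_3(t) = t(t - 1)(t - 2) / 6
Then q(t) = -2·L_0(t) + 0·L_1(t) + 28·L_2(t) + 118·L_3(t).
Expanding and collecting terms gives q(t) = 6t^3 - 5t^2 + t - 2.
Evaluating at t = -2: q(-2) = -72.

-72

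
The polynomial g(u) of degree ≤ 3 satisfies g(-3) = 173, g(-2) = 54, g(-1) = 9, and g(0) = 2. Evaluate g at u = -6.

1334

Using the Lagrange interpolation formula with nodes -3, -2, -1, 0:
  L_0(u) = (u + 2)(u + 1)u / -6
  L_1(u) = (u + 3)(u + 1)u / 2
  L_2(u) = (u + 3)(u + 2)u / -2
  L_3(u) = (u + 3)(u + 2)(u + 1) / 6
Then g(u) = 173·L_0(u) + 54·L_1(u) + 9·L_2(u) + 2·L_3(u).
Expanding and collecting terms gives g(u) = -6u³ + u² + 2.
Evaluating at u = -6: g(-6) = 1334.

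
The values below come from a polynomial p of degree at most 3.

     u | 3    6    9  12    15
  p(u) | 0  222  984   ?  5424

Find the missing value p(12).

The 4 known points determine the degree-3 polynomial uniquely.
Write p(u) = au^3 + bu^2 + cu + d. Substituting each data point gives a linear system:
  27a + 9b + 3c + d = 0
  216a + 36b + 6c + d = 222
  729a + 81b + 9c + d = 984
  3375a + 225b + 15c + d = 5424
Solving the system yields a = 2, b = -6, c = 2, d = -6.
So p(u) = 2u^3 - 6u^2 + 2u - 6.
Then p(12) = 2610.

2610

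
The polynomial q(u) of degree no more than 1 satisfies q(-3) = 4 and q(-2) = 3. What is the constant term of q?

Write q(u) = au + b. Substituting each data point gives a linear system:
  -3a + b = 4
  -2a + b = 3
Solving the system yields a = -1, b = 1.
So q(u) = -u + 1.
The constant term is 1.

1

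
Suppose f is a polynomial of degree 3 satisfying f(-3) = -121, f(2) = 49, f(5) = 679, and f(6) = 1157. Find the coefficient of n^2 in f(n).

Write f(n) = an^3 + bn^2 + cn + d. Substituting each data point gives a linear system:
  -27a + 9b - 3c + d = -121
  8a + 4b + 2c + d = 49
  125a + 25b + 5c + d = 679
  216a + 36b + 6c + d = 1157
Solving the system yields a = 5, b = 2, c = 1, d = -1.
So f(n) = 5n³ + 2n² + n - 1.
The coefficient of n^2 is 2.

2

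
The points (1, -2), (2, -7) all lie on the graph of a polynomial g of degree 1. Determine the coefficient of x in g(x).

-5

Write g(x) = ax + b. Substituting each data point gives a linear system:
  a + b = -2
  2a + b = -7
Solving the system yields a = -5, b = 3.
So g(x) = -5x + 3.
The leading coefficient is -5.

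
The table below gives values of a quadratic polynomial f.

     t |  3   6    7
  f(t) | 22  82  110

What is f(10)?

218

Using the Lagrange interpolation formula with nodes 3, 6, 7:
  L_0(t) = (t - 6)(t - 7) / 12
  L_1(t) = (t - 3)(t - 7) / -3
  L_2(t) = (t - 3)(t - 6) / 4
Then f(t) = 22·L_0(t) + 82·L_1(t) + 110·L_2(t).
Expanding and collecting terms gives f(t) = 2t² + 2t - 2.
Evaluating at t = 10: f(10) = 218.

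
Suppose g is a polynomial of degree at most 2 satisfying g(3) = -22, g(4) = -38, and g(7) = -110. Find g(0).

2

Using the Lagrange interpolation formula with nodes 3, 4, 7:
  L_0(n) = (n - 4)(n - 7) / 4
  L_1(n) = (n - 3)(n - 7) / -3
  L_2(n) = (n - 3)(n - 4) / 12
Then g(n) = -22·L_0(n) - 38·L_1(n) - 110·L_2(n).
Expanding and collecting terms gives g(n) = -2n^2 - 2n + 2.
Evaluating at n = 0: g(0) = 2.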